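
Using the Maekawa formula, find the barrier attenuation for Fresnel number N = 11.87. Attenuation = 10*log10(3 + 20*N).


3 + 20*N = 3 + 20*11.87 = 240.4
Att = 10*log10(240.4) = 23.809 dB


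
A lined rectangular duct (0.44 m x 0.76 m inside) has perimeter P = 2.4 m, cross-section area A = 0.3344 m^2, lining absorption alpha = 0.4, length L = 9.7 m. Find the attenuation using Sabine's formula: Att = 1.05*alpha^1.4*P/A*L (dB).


alpha^1.4 = 0.4^1.4 = 0.277258
Attenuation rate = 1.05 * alpha^1.4 * P / A
= 1.05 * 0.277258 * 2.4 / 0.3344 = 2.08938 dB/m
Total Att = 2.08938 * 9.7 = 20.267 dB


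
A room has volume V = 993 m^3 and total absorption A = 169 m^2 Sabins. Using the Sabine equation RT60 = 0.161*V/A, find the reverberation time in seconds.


RT60 = 0.161 * 993 / 169 = 0.94599 s


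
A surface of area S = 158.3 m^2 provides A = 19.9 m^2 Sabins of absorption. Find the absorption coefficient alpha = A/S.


Absorption coefficient = absorbed power / incident power
alpha = A / S = 19.9 / 158.3 = 0.12571


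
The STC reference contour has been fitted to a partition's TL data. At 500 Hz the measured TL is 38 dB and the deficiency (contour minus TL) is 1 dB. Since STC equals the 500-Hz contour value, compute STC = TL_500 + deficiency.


By ASTM E413, STC = value of the fitted reference contour at 500 Hz.
Contour value at 500 Hz = TL_500 + deficiency = 38 + 1 = 39
STC = 39


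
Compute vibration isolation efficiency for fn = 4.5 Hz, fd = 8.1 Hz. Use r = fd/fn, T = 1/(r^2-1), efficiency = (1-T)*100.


r = 8.1 / 4.5 = 1.8
r^2 - 1 = 1.8^2 - 1 = 2.24
T = 1/2.24 = 0.446429
Efficiency = (1 - 0.446429)*100 = 55.357 %


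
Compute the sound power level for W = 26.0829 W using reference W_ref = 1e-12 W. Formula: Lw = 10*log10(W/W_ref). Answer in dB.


W / W_ref = 26.0829 / 1e-12 = 2.60829e+13
Lw = 10 * log10(2.60829e+13) = 134.16 dB


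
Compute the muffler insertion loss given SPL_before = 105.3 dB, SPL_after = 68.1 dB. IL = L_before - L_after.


Insertion loss = SPL without muffler - SPL with muffler
IL = 105.3 - 68.1 = 37.2 dB


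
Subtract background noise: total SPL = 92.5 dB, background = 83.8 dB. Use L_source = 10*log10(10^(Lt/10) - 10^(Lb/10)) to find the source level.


10^(92.5/10) = 1.77828e+09
10^(83.8/10) = 2.39883e+08
Difference = 1.77828e+09 - 2.39883e+08 = 1.5384e+09
L_source = 10*log10(1.5384e+09) = 91.871 dB


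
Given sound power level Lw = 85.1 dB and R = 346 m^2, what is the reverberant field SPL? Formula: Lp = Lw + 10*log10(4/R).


4/R = 4/346 = 0.0115607
Lp = 85.1 + 10*log10(0.0115607) = 65.73 dB


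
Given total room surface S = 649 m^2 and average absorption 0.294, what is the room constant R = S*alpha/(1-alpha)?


R = 649 * 0.294 / (1 - 0.294) = 270.26 m^2


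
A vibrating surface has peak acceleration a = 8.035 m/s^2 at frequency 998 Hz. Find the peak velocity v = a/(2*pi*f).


omega = 2*pi*f = 2*pi*998 = 6270.62 rad/s
v = a / omega = 8.035 / 6270.62 = 0.0012814 m/s


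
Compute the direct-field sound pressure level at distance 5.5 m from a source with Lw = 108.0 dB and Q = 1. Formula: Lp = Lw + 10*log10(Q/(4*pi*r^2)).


4*pi*r^2 = 4*pi*5.5^2 = 380.133 m^2
Q / (4*pi*r^2) = 1 / 380.133 = 0.00263066
Lp = 108.0 + 10*log10(0.00263066) = 82.201 dB


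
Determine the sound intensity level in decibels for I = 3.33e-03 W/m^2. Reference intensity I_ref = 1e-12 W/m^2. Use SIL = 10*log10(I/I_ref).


I / I_ref = 3.33e-03 / 1e-12 = 3.33e+09
SIL = 10 * log10(3.33e+09) = 95.224 dB


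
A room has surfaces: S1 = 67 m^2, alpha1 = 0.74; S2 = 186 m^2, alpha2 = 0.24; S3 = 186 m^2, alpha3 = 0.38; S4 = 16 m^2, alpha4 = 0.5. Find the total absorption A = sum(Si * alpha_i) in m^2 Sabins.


67 * 0.74 = 49.58
186 * 0.24 = 44.64
186 * 0.38 = 70.68
16 * 0.5 = 8
A_total = 49.58 + 44.64 + 70.68 + 8 = 172.9 m^2


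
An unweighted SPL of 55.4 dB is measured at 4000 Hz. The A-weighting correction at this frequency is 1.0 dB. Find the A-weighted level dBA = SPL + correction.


A-weighting table: 4000 Hz -> 1.0 dB correction
SPL_A = SPL + correction = 55.4 + (1.0) = 56.4 dBA


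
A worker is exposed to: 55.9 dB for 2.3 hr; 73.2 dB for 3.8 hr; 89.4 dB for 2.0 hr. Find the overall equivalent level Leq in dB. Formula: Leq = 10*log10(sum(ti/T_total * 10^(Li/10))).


T_total = 2.3 + 3.8 + 2.0 = 8.1 hr
(2.3/8.1) * 10^(55.9/10) = 110470
(3.8/8.1) * 10^(73.2/10) = 9.80164e+06
(2.0/8.1) * 10^(89.4/10) = 2.15053e+08
Sum = 110470 + 9.80164e+06 + 2.15053e+08 = 2.24965e+08
Leq = 10*log10(2.24965e+08) = 83.521 dB


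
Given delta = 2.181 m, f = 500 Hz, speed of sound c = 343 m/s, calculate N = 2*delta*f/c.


N = 2*delta*f/c = 2*delta/lambda, where lambda = c/f
lambda = 343 / 500 = 0.686 m
N = 2 * 2.181 / 0.686 = 6.3586


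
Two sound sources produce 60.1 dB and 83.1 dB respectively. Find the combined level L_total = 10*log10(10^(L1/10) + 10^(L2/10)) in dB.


10^(60.1/10) = 1.02329e+06
10^(83.1/10) = 2.04174e+08
Sum = 1.02329e+06 + 2.04174e+08 = 2.05197e+08
L_total = 10*log10(2.05197e+08) = 83.122 dB


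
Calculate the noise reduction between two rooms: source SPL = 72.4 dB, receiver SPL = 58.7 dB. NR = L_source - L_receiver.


NR = L_source - L_receiver (difference between source and receiving room levels)
NR = 72.4 - 58.7 = 13.7 dB


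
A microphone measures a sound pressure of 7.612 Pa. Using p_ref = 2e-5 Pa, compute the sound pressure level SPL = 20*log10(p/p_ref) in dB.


p / p_ref = 7.612 / 2e-5 = 380600
SPL = 20 * log10(380600) = 111.61 dB


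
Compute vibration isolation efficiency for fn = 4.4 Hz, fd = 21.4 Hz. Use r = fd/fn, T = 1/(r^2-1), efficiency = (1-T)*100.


r = 21.4 / 4.4 = 4.86364
r^2 - 1 = 4.86364^2 - 1 = 22.655
T = 1/22.655 = 0.0441404
Efficiency = (1 - 0.0441404)*100 = 95.586 %


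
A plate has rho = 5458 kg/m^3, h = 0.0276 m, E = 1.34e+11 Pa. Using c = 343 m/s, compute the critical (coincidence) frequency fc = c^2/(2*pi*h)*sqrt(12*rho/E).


12*rho/E = 12*5458/1.34e+11 = 4.88776e-07
sqrt(12*rho/E) = sqrt(4.88776e-07) = 0.000699125
c^2/(2*pi*h) = 343^2/(2*pi*0.0276) = 678421
fc = 678421 * 0.000699125 = 474.3 Hz


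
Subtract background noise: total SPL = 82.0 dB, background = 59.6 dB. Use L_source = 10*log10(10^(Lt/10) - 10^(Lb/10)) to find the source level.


10^(82.0/10) = 1.58489e+08
10^(59.6/10) = 912011
Difference = 1.58489e+08 - 912011 = 1.57577e+08
L_source = 10*log10(1.57577e+08) = 81.975 dB


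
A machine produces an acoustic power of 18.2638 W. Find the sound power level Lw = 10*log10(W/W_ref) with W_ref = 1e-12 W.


W / W_ref = 18.2638 / 1e-12 = 1.82638e+13
Lw = 10 * log10(1.82638e+13) = 132.62 dB


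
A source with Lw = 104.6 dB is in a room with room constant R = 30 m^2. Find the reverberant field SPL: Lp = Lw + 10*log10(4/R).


4/R = 4/30 = 0.133333
Lp = 104.6 + 10*log10(0.133333) = 95.849 dB


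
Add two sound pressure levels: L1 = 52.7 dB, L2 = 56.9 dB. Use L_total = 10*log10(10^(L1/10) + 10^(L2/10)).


10^(52.7/10) = 186209
10^(56.9/10) = 489779
Sum = 186209 + 489779 = 675988
L_total = 10*log10(675988) = 58.299 dB


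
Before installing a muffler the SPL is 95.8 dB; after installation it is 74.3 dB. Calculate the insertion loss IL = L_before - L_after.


Insertion loss = SPL without muffler - SPL with muffler
IL = 95.8 - 74.3 = 21.5 dB


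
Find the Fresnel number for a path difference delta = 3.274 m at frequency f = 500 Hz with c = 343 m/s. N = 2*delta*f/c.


N = 2*delta*f/c = 2*delta/lambda, where lambda = c/f
lambda = 343 / 500 = 0.686 m
N = 2 * 3.274 / 0.686 = 9.5452


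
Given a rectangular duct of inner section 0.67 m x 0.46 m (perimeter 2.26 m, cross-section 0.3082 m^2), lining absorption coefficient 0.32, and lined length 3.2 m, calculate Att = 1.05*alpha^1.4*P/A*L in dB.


alpha^1.4 = 0.32^1.4 = 0.202866
Attenuation rate = 1.05 * alpha^1.4 * P / A
= 1.05 * 0.202866 * 2.26 / 0.3082 = 1.56198 dB/m
Total Att = 1.56198 * 3.2 = 4.9983 dB


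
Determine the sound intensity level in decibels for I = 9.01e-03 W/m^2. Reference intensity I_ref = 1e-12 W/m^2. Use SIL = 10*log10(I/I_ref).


I / I_ref = 9.01e-03 / 1e-12 = 9.01e+09
SIL = 10 * log10(9.01e+09) = 99.547 dB


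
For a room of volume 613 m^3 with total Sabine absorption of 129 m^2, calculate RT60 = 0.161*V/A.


RT60 = 0.161 * 613 / 129 = 0.76506 s


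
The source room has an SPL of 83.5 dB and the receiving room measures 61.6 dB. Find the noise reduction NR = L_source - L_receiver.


NR = L_source - L_receiver (difference between source and receiving room levels)
NR = 83.5 - 61.6 = 21.9 dB


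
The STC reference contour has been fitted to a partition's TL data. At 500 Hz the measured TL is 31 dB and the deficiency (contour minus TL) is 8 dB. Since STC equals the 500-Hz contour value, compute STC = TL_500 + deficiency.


By ASTM E413, STC = value of the fitted reference contour at 500 Hz.
Contour value at 500 Hz = TL_500 + deficiency = 31 + 8 = 39
STC = 39


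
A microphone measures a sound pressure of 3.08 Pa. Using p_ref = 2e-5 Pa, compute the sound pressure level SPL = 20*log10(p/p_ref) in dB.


p / p_ref = 3.08 / 2e-5 = 154000
SPL = 20 * log10(154000) = 103.75 dB


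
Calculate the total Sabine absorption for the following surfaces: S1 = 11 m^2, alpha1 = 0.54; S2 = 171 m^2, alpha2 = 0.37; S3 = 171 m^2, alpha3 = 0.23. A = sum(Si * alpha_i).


11 * 0.54 = 5.94
171 * 0.37 = 63.27
171 * 0.23 = 39.33
A_total = 5.94 + 63.27 + 39.33 = 108.54 m^2


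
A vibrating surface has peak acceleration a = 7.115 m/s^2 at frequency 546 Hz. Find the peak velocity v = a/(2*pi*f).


omega = 2*pi*f = 2*pi*546 = 3430.62 rad/s
v = a / omega = 7.115 / 3430.62 = 0.002074 m/s


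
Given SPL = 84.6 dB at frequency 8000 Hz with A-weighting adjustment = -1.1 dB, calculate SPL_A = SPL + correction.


A-weighting table: 8000 Hz -> -1.1 dB correction
SPL_A = SPL + correction = 84.6 + (-1.1) = 83.5 dBA


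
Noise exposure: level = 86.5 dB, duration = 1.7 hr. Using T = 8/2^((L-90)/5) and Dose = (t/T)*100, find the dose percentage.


T_allowed = 8 / 2^((86.5 - 90)/5) = 12.996 hr
Dose = 1.7 / 12.996 * 100 = 13.081 %


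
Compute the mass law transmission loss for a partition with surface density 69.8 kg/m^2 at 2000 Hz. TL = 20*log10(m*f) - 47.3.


m * f = 69.8 * 2000 = 139600
20*log10(139600) = 102.898 dB
TL = 102.898 - 47.3 = 55.598 dB


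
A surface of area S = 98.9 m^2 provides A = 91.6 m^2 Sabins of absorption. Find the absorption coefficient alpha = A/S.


Absorption coefficient = absorbed power / incident power
alpha = A / S = 91.6 / 98.9 = 0.92619


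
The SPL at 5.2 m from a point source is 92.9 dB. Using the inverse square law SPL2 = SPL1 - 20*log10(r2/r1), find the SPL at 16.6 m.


r2/r1 = 16.6/5.2 = 3.19231
Correction = 20*log10(3.19231) = 10.0821 dB
SPL2 = 92.9 - 10.0821 = 82.818 dB


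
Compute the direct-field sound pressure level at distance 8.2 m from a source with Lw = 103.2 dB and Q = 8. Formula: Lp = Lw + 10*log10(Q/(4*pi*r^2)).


4*pi*r^2 = 4*pi*8.2^2 = 844.963 m^2
Q / (4*pi*r^2) = 8 / 844.963 = 0.00946787
Lp = 103.2 + 10*log10(0.00946787) = 82.963 dB


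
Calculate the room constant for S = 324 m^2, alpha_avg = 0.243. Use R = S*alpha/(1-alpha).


R = 324 * 0.243 / (1 - 0.243) = 104.01 m^2


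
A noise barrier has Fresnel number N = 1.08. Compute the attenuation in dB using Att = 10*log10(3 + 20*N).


3 + 20*N = 3 + 20*1.08 = 24.6
Att = 10*log10(24.6) = 13.909 dB


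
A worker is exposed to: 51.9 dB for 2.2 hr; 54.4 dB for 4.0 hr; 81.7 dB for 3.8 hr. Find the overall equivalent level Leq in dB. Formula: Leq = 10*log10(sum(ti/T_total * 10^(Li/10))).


T_total = 2.2 + 4.0 + 3.8 = 10.0 hr
(2.2/10.0) * 10^(51.9/10) = 34074
(4.0/10.0) * 10^(54.4/10) = 110169
(3.8/10.0) * 10^(81.7/10) = 5.62061e+07
Sum = 34074 + 110169 + 5.62061e+07 = 5.63503e+07
Leq = 10*log10(5.63503e+07) = 77.509 dB


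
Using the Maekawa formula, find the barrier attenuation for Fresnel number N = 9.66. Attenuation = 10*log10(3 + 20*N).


3 + 20*N = 3 + 20*9.66 = 196.2
Att = 10*log10(196.2) = 22.927 dB


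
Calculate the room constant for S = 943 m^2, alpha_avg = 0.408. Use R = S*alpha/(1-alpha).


R = 943 * 0.408 / (1 - 0.408) = 649.91 m^2


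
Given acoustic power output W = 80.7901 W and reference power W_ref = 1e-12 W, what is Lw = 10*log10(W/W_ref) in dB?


W / W_ref = 80.7901 / 1e-12 = 8.07901e+13
Lw = 10 * log10(8.07901e+13) = 139.07 dB


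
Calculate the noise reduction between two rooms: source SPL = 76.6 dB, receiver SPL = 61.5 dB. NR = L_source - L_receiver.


NR = L_source - L_receiver (difference between source and receiving room levels)
NR = 76.6 - 61.5 = 15.1 dB


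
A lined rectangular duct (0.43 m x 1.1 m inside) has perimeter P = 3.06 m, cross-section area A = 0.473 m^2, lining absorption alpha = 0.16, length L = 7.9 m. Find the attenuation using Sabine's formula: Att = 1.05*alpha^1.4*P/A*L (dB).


alpha^1.4 = 0.16^1.4 = 0.076872
Attenuation rate = 1.05 * alpha^1.4 * P / A
= 1.05 * 0.076872 * 3.06 / 0.473 = 0.522177 dB/m
Total Att = 0.522177 * 7.9 = 4.1252 dB


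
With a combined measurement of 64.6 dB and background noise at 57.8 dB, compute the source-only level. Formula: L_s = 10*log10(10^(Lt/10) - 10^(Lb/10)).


10^(64.6/10) = 2.88403e+06
10^(57.8/10) = 602560
Difference = 2.88403e+06 - 602560 = 2.28147e+06
L_source = 10*log10(2.28147e+06) = 63.582 dB


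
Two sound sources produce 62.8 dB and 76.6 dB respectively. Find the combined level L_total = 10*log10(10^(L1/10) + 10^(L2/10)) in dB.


10^(62.8/10) = 1.90546e+06
10^(76.6/10) = 4.57088e+07
Sum = 1.90546e+06 + 4.57088e+07 = 4.76143e+07
L_total = 10*log10(4.76143e+07) = 76.777 dB


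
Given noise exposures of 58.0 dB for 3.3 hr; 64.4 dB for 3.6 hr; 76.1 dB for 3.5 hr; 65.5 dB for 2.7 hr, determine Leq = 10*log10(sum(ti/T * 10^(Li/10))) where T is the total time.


T_total = 3.3 + 3.6 + 3.5 + 2.7 = 13.1 hr
(3.3/13.1) * 10^(58.0/10) = 158943
(3.6/13.1) * 10^(64.4/10) = 756887
(3.5/13.1) * 10^(76.1/10) = 1.08842e+07
(2.7/13.1) * 10^(65.5/10) = 731295
Sum = 158943 + 756887 + 1.08842e+07 + 731295 = 1.25313e+07
Leq = 10*log10(1.25313e+07) = 70.98 dB


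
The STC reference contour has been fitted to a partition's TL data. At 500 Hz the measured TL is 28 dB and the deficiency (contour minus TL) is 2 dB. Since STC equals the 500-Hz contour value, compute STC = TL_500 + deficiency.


By ASTM E413, STC = value of the fitted reference contour at 500 Hz.
Contour value at 500 Hz = TL_500 + deficiency = 28 + 2 = 30
STC = 30


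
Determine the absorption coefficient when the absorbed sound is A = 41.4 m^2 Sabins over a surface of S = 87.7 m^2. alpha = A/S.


Absorption coefficient = absorbed power / incident power
alpha = A / S = 41.4 / 87.7 = 0.47206


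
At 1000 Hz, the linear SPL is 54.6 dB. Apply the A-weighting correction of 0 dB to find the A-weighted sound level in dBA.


A-weighting table: 1000 Hz -> 0 dB correction
SPL_A = SPL + correction = 54.6 + (0) = 54.6 dBA


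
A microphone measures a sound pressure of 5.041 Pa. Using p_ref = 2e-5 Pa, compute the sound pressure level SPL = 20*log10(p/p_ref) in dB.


p / p_ref = 5.041 / 2e-5 = 252050
SPL = 20 * log10(252050) = 108.03 dB


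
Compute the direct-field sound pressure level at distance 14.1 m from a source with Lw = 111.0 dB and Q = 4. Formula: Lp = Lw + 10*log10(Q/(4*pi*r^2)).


4*pi*r^2 = 4*pi*14.1^2 = 2498.32 m^2
Q / (4*pi*r^2) = 4 / 2498.32 = 0.00160108
Lp = 111.0 + 10*log10(0.00160108) = 83.044 dB


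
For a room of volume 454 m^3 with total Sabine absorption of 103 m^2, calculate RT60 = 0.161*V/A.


RT60 = 0.161 * 454 / 103 = 0.70965 s


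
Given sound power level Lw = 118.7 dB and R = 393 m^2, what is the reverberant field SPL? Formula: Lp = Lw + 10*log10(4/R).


4/R = 4/393 = 0.0101781
Lp = 118.7 + 10*log10(0.0101781) = 98.777 dB


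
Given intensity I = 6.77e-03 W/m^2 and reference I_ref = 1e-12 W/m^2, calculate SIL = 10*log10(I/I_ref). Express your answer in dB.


I / I_ref = 6.77e-03 / 1e-12 = 6.77e+09
SIL = 10 * log10(6.77e+09) = 98.306 dB


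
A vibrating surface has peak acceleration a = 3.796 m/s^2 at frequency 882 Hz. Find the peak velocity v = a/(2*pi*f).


omega = 2*pi*f = 2*pi*882 = 5541.77 rad/s
v = a / omega = 3.796 / 5541.77 = 0.00068498 m/s


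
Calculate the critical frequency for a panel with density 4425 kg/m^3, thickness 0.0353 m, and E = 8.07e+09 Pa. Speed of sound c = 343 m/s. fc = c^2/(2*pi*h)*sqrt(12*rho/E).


12*rho/E = 12*4425/8.07e+09 = 6.57993e-06
sqrt(12*rho/E) = sqrt(6.57993e-06) = 0.00256514
c^2/(2*pi*h) = 343^2/(2*pi*0.0353) = 530437
fc = 530437 * 0.00256514 = 1360.6 Hz


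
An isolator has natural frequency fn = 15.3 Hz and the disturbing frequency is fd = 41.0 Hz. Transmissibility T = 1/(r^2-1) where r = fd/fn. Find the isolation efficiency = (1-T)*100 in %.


r = 41.0 / 15.3 = 2.67974
r^2 - 1 = 2.67974^2 - 1 = 6.18101
T = 1/6.18101 = 0.161786
Efficiency = (1 - 0.161786)*100 = 83.821 %


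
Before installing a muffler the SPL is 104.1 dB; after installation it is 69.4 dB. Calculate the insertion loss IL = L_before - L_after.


Insertion loss = SPL without muffler - SPL with muffler
IL = 104.1 - 69.4 = 34.7 dB


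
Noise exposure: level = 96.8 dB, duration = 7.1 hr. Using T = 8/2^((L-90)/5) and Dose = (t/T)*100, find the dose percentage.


T_allowed = 8 / 2^((96.8 - 90)/5) = 3.11666 hr
Dose = 7.1 / 3.11666 * 100 = 227.81 %


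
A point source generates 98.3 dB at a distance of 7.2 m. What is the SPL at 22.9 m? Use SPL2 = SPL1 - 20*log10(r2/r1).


r2/r1 = 22.9/7.2 = 3.18056
Correction = 20*log10(3.18056) = 10.0501 dB
SPL2 = 98.3 - 10.0501 = 88.25 dB


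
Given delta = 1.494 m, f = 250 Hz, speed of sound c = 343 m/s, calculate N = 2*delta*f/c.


N = 2*delta*f/c = 2*delta/lambda, where lambda = c/f
lambda = 343 / 250 = 1.372 m
N = 2 * 1.494 / 1.372 = 2.1778


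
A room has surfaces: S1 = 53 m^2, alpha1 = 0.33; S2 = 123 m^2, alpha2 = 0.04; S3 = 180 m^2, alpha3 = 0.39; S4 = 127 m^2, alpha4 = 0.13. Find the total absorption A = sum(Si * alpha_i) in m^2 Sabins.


53 * 0.33 = 17.49
123 * 0.04 = 4.92
180 * 0.39 = 70.2
127 * 0.13 = 16.51
A_total = 17.49 + 4.92 + 70.2 + 16.51 = 109.12 m^2


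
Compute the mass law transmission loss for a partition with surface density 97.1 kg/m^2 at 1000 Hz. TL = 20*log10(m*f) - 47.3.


m * f = 97.1 * 1000 = 97100
20*log10(97100) = 99.7444 dB
TL = 99.7444 - 47.3 = 52.444 dB


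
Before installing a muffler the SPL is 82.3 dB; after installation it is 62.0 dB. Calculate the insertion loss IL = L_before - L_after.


Insertion loss = SPL without muffler - SPL with muffler
IL = 82.3 - 62.0 = 20.3 dB


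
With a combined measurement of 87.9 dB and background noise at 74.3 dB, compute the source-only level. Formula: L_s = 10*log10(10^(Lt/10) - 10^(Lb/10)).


10^(87.9/10) = 6.16595e+08
10^(74.3/10) = 2.69153e+07
Difference = 6.16595e+08 - 2.69153e+07 = 5.8968e+08
L_source = 10*log10(5.8968e+08) = 87.706 dB


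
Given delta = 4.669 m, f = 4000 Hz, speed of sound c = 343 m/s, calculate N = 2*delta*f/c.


N = 2*delta*f/c = 2*delta/lambda, where lambda = c/f
lambda = 343 / 4000 = 0.08575 m
N = 2 * 4.669 / 0.08575 = 108.9


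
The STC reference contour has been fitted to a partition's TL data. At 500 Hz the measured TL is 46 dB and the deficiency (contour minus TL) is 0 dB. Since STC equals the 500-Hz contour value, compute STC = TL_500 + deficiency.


By ASTM E413, STC = value of the fitted reference contour at 500 Hz.
Contour value at 500 Hz = TL_500 + deficiency = 46 + 0 = 46
STC = 46


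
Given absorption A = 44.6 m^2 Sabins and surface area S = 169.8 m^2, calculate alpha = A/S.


Absorption coefficient = absorbed power / incident power
alpha = A / S = 44.6 / 169.8 = 0.26266


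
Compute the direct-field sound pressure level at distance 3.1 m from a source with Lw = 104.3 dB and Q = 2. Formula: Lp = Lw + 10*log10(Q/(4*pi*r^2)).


4*pi*r^2 = 4*pi*3.1^2 = 120.763 m^2
Q / (4*pi*r^2) = 2 / 120.763 = 0.0165614
Lp = 104.3 + 10*log10(0.0165614) = 86.491 dB


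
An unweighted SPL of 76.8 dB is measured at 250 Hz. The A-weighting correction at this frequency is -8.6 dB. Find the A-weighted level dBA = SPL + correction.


A-weighting table: 250 Hz -> -8.6 dB correction
SPL_A = SPL + correction = 76.8 + (-8.6) = 68.2 dBA


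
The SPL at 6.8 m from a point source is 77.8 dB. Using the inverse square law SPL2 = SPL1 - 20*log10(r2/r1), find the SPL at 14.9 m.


r2/r1 = 14.9/6.8 = 2.19118
Correction = 20*log10(2.19118) = 6.81356 dB
SPL2 = 77.8 - 6.81356 = 70.986 dB


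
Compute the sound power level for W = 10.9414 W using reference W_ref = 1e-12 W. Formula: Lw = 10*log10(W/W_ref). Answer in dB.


W / W_ref = 10.9414 / 1e-12 = 1.09414e+13
Lw = 10 * log10(1.09414e+13) = 130.39 dB


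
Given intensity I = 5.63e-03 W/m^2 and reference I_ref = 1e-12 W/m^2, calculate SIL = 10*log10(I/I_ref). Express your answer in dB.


I / I_ref = 5.63e-03 / 1e-12 = 5.63e+09
SIL = 10 * log10(5.63e+09) = 97.505 dB


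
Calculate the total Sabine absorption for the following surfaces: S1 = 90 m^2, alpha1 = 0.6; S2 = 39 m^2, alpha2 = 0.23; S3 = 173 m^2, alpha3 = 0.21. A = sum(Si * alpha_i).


90 * 0.6 = 54
39 * 0.23 = 8.97
173 * 0.21 = 36.33
A_total = 54 + 8.97 + 36.33 = 99.3 m^2


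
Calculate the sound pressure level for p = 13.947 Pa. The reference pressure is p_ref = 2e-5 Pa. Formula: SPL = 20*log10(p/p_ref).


p / p_ref = 13.947 / 2e-5 = 697350
SPL = 20 * log10(697350) = 116.87 dB


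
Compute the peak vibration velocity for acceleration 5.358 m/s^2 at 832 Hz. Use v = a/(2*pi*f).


omega = 2*pi*f = 2*pi*832 = 5227.61 rad/s
v = a / omega = 5.358 / 5227.61 = 0.0010249 m/s


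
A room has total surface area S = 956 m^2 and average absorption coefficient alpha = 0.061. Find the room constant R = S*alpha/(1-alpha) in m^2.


R = 956 * 0.061 / (1 - 0.061) = 62.104 m^2


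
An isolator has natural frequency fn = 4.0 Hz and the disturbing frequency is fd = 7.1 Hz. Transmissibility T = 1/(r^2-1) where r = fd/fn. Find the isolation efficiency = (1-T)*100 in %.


r = 7.1 / 4.0 = 1.775
r^2 - 1 = 1.775^2 - 1 = 2.15062
T = 1/2.15062 = 0.464982
Efficiency = (1 - 0.464982)*100 = 53.502 %


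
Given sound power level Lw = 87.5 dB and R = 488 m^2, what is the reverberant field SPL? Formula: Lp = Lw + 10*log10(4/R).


4/R = 4/488 = 0.00819672
Lp = 87.5 + 10*log10(0.00819672) = 66.636 dB


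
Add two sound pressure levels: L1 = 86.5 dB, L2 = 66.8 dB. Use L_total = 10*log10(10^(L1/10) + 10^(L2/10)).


10^(86.5/10) = 4.46684e+08
10^(66.8/10) = 4.7863e+06
Sum = 4.46684e+08 + 4.7863e+06 = 4.5147e+08
L_total = 10*log10(4.5147e+08) = 86.546 dB


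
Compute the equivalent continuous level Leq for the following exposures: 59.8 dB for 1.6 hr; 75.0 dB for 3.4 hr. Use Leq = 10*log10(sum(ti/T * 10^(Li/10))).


T_total = 1.6 + 3.4 = 5.0 hr
(1.6/5.0) * 10^(59.8/10) = 305598
(3.4/5.0) * 10^(75.0/10) = 2.15035e+07
Sum = 305598 + 2.15035e+07 = 2.18091e+07
Leq = 10*log10(2.18091e+07) = 73.386 dB


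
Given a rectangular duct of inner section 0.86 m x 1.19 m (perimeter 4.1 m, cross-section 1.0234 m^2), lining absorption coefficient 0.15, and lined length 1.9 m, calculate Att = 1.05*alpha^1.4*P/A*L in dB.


alpha^1.4 = 0.15^1.4 = 0.0702308
Attenuation rate = 1.05 * alpha^1.4 * P / A
= 1.05 * 0.0702308 * 4.1 / 1.0234 = 0.295431 dB/m
Total Att = 0.295431 * 1.9 = 0.56132 dB


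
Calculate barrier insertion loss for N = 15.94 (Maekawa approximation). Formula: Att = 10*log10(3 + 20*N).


3 + 20*N = 3 + 20*15.94 = 321.8
Att = 10*log10(321.8) = 25.076 dB


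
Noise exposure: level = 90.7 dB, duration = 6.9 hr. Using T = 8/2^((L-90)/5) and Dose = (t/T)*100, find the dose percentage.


T_allowed = 8 / 2^((90.7 - 90)/5) = 7.26015 hr
Dose = 6.9 / 7.26015 * 100 = 95.039 %


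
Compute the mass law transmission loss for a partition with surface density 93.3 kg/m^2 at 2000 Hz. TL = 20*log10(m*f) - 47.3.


m * f = 93.3 * 2000 = 186600
20*log10(186600) = 105.418 dB
TL = 105.418 - 47.3 = 58.118 dB


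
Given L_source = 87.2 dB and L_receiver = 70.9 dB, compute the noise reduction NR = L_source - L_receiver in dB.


NR = L_source - L_receiver (difference between source and receiving room levels)
NR = 87.2 - 70.9 = 16.3 dB


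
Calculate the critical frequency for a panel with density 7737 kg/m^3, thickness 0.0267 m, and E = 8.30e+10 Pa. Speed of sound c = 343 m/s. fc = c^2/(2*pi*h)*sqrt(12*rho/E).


12*rho/E = 12*7737/8.30e+10 = 1.1186e-06
sqrt(12*rho/E) = sqrt(1.1186e-06) = 0.00105764
c^2/(2*pi*h) = 343^2/(2*pi*0.0267) = 701289
fc = 701289 * 0.00105764 = 741.71 Hz


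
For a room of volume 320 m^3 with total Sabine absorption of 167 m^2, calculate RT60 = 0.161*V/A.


RT60 = 0.161 * 320 / 167 = 0.3085 s


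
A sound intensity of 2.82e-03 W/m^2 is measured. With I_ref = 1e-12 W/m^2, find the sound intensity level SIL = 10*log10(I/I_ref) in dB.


I / I_ref = 2.82e-03 / 1e-12 = 2.82e+09
SIL = 10 * log10(2.82e+09) = 94.502 dB


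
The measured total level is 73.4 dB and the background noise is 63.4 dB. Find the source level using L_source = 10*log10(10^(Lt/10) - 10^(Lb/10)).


10^(73.4/10) = 2.18776e+07
10^(63.4/10) = 2.18776e+06
Difference = 2.18776e+07 - 2.18776e+06 = 1.96898e+07
L_source = 10*log10(1.96898e+07) = 72.942 dB


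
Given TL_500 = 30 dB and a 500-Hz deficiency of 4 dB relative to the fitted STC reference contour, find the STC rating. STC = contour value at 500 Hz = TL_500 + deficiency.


By ASTM E413, STC = value of the fitted reference contour at 500 Hz.
Contour value at 500 Hz = TL_500 + deficiency = 30 + 4 = 34
STC = 34


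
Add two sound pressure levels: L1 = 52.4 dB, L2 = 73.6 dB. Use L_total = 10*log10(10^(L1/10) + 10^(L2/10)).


10^(52.4/10) = 173780
10^(73.6/10) = 2.29087e+07
Sum = 173780 + 2.29087e+07 = 2.30825e+07
L_total = 10*log10(2.30825e+07) = 73.633 dB


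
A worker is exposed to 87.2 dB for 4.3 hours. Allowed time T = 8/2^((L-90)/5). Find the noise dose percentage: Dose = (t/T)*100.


T_allowed = 8 / 2^((87.2 - 90)/5) = 11.7942 hr
Dose = 4.3 / 11.7942 * 100 = 36.459 %


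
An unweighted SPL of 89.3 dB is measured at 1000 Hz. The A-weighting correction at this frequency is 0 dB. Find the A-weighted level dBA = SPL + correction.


A-weighting table: 1000 Hz -> 0 dB correction
SPL_A = SPL + correction = 89.3 + (0) = 89.3 dBA


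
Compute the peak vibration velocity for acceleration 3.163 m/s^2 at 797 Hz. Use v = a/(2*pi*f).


omega = 2*pi*f = 2*pi*797 = 5007.7 rad/s
v = a / omega = 3.163 / 5007.7 = 0.00063163 m/s


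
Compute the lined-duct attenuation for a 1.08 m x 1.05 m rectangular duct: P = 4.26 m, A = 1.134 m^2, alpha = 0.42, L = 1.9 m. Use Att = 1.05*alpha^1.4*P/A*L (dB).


alpha^1.4 = 0.42^1.4 = 0.296858
Attenuation rate = 1.05 * alpha^1.4 * P / A
= 1.05 * 0.296858 * 4.26 / 1.134 = 1.17094 dB/m
Total Att = 1.17094 * 1.9 = 2.2248 dB


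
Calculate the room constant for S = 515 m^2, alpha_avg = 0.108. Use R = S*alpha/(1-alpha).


R = 515 * 0.108 / (1 - 0.108) = 62.354 m^2


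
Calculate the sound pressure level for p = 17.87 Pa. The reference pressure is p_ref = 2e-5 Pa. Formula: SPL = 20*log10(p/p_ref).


p / p_ref = 17.87 / 2e-5 = 893500
SPL = 20 * log10(893500) = 119.02 dB


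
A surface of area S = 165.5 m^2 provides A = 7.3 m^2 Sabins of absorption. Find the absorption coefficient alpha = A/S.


Absorption coefficient = absorbed power / incident power
alpha = A / S = 7.3 / 165.5 = 0.044109


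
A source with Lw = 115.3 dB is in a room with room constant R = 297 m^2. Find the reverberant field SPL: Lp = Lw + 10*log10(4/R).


4/R = 4/297 = 0.013468
Lp = 115.3 + 10*log10(0.013468) = 96.593 dB


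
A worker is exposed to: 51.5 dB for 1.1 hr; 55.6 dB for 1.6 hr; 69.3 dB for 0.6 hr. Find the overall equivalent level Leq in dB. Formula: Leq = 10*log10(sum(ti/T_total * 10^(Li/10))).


T_total = 1.1 + 1.6 + 0.6 = 3.3 hr
(1.1/3.3) * 10^(51.5/10) = 47084.6
(1.6/3.3) * 10^(55.6/10) = 176038
(0.6/3.3) * 10^(69.3/10) = 1.54752e+06
Sum = 47084.6 + 176038 + 1.54752e+06 = 1.77064e+06
Leq = 10*log10(1.77064e+06) = 62.481 dB


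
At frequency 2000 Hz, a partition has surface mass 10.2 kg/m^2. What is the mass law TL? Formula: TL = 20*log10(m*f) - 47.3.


m * f = 10.2 * 2000 = 20400
20*log10(20400) = 86.1926 dB
TL = 86.1926 - 47.3 = 38.893 dB


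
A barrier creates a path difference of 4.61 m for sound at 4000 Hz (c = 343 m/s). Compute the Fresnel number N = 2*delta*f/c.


N = 2*delta*f/c = 2*delta/lambda, where lambda = c/f
lambda = 343 / 4000 = 0.08575 m
N = 2 * 4.61 / 0.08575 = 107.52


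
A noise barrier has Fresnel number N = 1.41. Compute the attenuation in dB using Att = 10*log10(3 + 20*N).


3 + 20*N = 3 + 20*1.41 = 31.2
Att = 10*log10(31.2) = 14.942 dB


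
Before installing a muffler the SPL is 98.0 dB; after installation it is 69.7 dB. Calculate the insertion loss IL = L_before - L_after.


Insertion loss = SPL without muffler - SPL with muffler
IL = 98.0 - 69.7 = 28.3 dB


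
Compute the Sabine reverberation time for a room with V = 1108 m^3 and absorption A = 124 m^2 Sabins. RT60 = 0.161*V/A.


RT60 = 0.161 * 1108 / 124 = 1.4386 s


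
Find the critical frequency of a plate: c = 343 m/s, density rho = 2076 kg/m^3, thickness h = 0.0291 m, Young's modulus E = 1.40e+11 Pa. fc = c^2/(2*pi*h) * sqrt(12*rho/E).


12*rho/E = 12*2076/1.40e+11 = 1.77943e-07
sqrt(12*rho/E) = sqrt(1.77943e-07) = 0.000421833
c^2/(2*pi*h) = 343^2/(2*pi*0.0291) = 643451
fc = 643451 * 0.000421833 = 271.43 Hz


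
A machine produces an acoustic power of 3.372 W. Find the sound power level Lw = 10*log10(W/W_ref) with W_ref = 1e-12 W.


W / W_ref = 3.372 / 1e-12 = 3.372e+12
Lw = 10 * log10(3.372e+12) = 125.28 dB


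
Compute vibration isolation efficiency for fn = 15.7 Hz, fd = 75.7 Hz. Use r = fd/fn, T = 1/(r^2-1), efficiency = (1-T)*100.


r = 75.7 / 15.7 = 4.82166
r^2 - 1 = 4.82166^2 - 1 = 22.2484
T = 1/22.2484 = 0.0449471
Efficiency = (1 - 0.0449471)*100 = 95.505 %


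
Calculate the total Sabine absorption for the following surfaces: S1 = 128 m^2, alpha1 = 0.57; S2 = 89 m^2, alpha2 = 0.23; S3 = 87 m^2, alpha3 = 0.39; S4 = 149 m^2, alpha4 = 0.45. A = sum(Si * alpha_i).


128 * 0.57 = 72.96
89 * 0.23 = 20.47
87 * 0.39 = 33.93
149 * 0.45 = 67.05
A_total = 72.96 + 20.47 + 33.93 + 67.05 = 194.41 m^2


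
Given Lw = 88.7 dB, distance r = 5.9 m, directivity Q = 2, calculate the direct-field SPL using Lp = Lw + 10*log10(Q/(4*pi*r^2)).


4*pi*r^2 = 4*pi*5.9^2 = 437.435 m^2
Q / (4*pi*r^2) = 2 / 437.435 = 0.00457211
Lp = 88.7 + 10*log10(0.00457211) = 65.301 dB


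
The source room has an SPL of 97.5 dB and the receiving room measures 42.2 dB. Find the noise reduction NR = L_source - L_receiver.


NR = L_source - L_receiver (difference between source and receiving room levels)
NR = 97.5 - 42.2 = 55.3 dB


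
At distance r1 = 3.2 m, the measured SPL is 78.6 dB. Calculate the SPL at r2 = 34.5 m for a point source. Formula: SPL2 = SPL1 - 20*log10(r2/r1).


r2/r1 = 34.5/3.2 = 10.7812
Correction = 20*log10(10.7812) = 20.6533 dB
SPL2 = 78.6 - 20.6533 = 57.947 dB


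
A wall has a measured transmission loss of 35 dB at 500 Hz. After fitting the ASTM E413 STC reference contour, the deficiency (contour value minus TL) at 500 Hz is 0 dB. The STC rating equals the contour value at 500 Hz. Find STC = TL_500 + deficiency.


By ASTM E413, STC = value of the fitted reference contour at 500 Hz.
Contour value at 500 Hz = TL_500 + deficiency = 35 + 0 = 35
STC = 35


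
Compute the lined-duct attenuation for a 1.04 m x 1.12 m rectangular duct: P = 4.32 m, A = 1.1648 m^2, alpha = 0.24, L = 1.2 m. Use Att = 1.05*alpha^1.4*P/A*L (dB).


alpha^1.4 = 0.24^1.4 = 0.135611
Attenuation rate = 1.05 * alpha^1.4 * P / A
= 1.05 * 0.135611 * 4.32 / 1.1648 = 0.528101 dB/m
Total Att = 0.528101 * 1.2 = 0.63372 dB


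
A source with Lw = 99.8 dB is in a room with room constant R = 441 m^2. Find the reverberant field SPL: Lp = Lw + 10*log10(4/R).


4/R = 4/441 = 0.00907029
Lp = 99.8 + 10*log10(0.00907029) = 79.376 dB


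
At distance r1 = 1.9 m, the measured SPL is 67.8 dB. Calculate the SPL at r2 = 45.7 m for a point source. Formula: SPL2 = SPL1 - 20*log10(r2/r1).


r2/r1 = 45.7/1.9 = 24.0526
Correction = 20*log10(24.0526) = 27.6232 dB
SPL2 = 67.8 - 27.6232 = 40.177 dB


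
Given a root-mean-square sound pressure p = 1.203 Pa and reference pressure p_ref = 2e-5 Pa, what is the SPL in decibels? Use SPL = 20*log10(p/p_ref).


p / p_ref = 1.203 / 2e-5 = 60150
SPL = 20 * log10(60150) = 95.585 dB


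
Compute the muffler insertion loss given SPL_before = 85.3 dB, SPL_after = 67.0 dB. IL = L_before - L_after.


Insertion loss = SPL without muffler - SPL with muffler
IL = 85.3 - 67.0 = 18.3 dB


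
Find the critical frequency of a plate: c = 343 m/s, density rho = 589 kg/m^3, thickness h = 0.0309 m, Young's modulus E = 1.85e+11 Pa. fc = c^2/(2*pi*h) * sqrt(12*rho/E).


12*rho/E = 12*589/1.85e+11 = 3.82054e-08
sqrt(12*rho/E) = sqrt(3.82054e-08) = 0.000195462
c^2/(2*pi*h) = 343^2/(2*pi*0.0309) = 605968
fc = 605968 * 0.000195462 = 118.44 Hz


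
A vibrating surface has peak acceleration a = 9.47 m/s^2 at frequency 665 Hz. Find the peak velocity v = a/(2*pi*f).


omega = 2*pi*f = 2*pi*665 = 4178.32 rad/s
v = a / omega = 9.47 / 4178.32 = 0.0022665 m/s


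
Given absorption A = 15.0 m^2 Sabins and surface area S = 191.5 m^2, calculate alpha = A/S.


Absorption coefficient = absorbed power / incident power
alpha = A / S = 15.0 / 191.5 = 0.078329


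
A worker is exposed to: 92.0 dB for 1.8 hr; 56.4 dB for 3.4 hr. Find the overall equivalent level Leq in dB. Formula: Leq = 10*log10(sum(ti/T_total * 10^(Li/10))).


T_total = 1.8 + 3.4 = 5.2 hr
(1.8/5.2) * 10^(92.0/10) = 5.48617e+08
(3.4/5.2) * 10^(56.4/10) = 285414
Sum = 5.48617e+08 + 285414 = 5.48902e+08
Leq = 10*log10(5.48902e+08) = 87.395 dB


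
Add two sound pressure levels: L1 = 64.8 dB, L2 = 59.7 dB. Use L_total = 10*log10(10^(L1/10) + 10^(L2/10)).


10^(64.8/10) = 3.01995e+06
10^(59.7/10) = 933254
Sum = 3.01995e+06 + 933254 = 3.9532e+06
L_total = 10*log10(3.9532e+06) = 65.969 dB


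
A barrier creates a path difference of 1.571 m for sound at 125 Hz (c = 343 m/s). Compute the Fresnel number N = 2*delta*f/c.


N = 2*delta*f/c = 2*delta/lambda, where lambda = c/f
lambda = 343 / 125 = 2.744 m
N = 2 * 1.571 / 2.744 = 1.145


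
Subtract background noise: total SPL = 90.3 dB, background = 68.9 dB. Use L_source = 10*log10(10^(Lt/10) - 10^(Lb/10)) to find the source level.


10^(90.3/10) = 1.07152e+09
10^(68.9/10) = 7.76247e+06
Difference = 1.07152e+09 - 7.76247e+06 = 1.06376e+09
L_source = 10*log10(1.06376e+09) = 90.268 dB


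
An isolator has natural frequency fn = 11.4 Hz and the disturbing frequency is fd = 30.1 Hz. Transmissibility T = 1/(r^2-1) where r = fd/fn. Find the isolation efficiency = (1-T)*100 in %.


r = 30.1 / 11.4 = 2.64035
r^2 - 1 = 2.64035^2 - 1 = 5.97145
T = 1/5.97145 = 0.167464
Efficiency = (1 - 0.167464)*100 = 83.254 %


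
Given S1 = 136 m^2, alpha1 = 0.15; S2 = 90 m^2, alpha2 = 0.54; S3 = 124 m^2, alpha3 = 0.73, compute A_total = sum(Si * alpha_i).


136 * 0.15 = 20.4
90 * 0.54 = 48.6
124 * 0.73 = 90.52
A_total = 20.4 + 48.6 + 90.52 = 159.52 m^2


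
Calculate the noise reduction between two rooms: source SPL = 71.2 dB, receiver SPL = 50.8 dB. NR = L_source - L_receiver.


NR = L_source - L_receiver (difference between source and receiving room levels)
NR = 71.2 - 50.8 = 20.4 dB


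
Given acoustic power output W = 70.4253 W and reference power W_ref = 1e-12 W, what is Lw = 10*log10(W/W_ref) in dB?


W / W_ref = 70.4253 / 1e-12 = 7.04253e+13
Lw = 10 * log10(7.04253e+13) = 138.48 dB


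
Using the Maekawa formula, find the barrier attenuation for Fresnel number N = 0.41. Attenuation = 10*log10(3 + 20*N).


3 + 20*N = 3 + 20*0.41 = 11.2
Att = 10*log10(11.2) = 10.492 dB


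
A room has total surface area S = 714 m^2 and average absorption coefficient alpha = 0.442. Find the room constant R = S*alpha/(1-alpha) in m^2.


R = 714 * 0.442 / (1 - 0.442) = 565.57 m^2


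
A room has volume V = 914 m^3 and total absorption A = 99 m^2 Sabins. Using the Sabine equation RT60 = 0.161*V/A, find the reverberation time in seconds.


RT60 = 0.161 * 914 / 99 = 1.4864 s


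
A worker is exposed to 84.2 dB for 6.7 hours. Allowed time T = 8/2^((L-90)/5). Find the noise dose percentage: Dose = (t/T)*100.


T_allowed = 8 / 2^((84.2 - 90)/5) = 17.8766 hr
Dose = 6.7 / 17.8766 * 100 = 37.479 %


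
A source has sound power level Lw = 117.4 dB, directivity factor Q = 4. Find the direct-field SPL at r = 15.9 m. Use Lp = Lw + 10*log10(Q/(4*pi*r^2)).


4*pi*r^2 = 4*pi*15.9^2 = 3176.9 m^2
Q / (4*pi*r^2) = 4 / 3176.9 = 0.00125909
Lp = 117.4 + 10*log10(0.00125909) = 88.401 dB


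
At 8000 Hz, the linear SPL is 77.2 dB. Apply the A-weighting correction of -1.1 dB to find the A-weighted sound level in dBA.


A-weighting table: 8000 Hz -> -1.1 dB correction
SPL_A = SPL + correction = 77.2 + (-1.1) = 76.1 dBA


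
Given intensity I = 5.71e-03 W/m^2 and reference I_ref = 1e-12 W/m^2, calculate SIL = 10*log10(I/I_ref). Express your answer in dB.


I / I_ref = 5.71e-03 / 1e-12 = 5.71e+09
SIL = 10 * log10(5.71e+09) = 97.566 dB


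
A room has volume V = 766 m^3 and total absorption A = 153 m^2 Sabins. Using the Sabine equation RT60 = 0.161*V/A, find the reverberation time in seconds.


RT60 = 0.161 * 766 / 153 = 0.80605 s


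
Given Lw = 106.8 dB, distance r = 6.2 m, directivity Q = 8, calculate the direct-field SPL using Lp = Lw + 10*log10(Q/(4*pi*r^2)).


4*pi*r^2 = 4*pi*6.2^2 = 483.051 m^2
Q / (4*pi*r^2) = 8 / 483.051 = 0.0165614
Lp = 106.8 + 10*log10(0.0165614) = 88.991 dB


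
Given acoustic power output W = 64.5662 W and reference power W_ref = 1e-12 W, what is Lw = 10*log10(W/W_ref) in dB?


W / W_ref = 64.5662 / 1e-12 = 6.45662e+13
Lw = 10 * log10(6.45662e+13) = 138.1 dB


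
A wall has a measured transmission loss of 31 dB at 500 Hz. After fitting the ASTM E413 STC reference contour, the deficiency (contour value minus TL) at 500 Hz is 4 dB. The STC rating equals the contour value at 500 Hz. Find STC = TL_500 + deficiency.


By ASTM E413, STC = value of the fitted reference contour at 500 Hz.
Contour value at 500 Hz = TL_500 + deficiency = 31 + 4 = 35
STC = 35


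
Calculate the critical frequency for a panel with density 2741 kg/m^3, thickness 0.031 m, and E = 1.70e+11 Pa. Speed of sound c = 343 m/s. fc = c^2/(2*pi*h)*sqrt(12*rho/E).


12*rho/E = 12*2741/1.70e+11 = 1.93482e-07
sqrt(12*rho/E) = sqrt(1.93482e-07) = 0.000439866
c^2/(2*pi*h) = 343^2/(2*pi*0.031) = 604014
fc = 604014 * 0.000439866 = 265.69 Hz


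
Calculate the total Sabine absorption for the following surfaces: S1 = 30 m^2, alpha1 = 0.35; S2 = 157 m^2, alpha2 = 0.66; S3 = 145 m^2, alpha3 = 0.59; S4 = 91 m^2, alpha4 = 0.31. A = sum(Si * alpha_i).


30 * 0.35 = 10.5
157 * 0.66 = 103.62
145 * 0.59 = 85.55
91 * 0.31 = 28.21
A_total = 10.5 + 103.62 + 85.55 + 28.21 = 227.88 m^2


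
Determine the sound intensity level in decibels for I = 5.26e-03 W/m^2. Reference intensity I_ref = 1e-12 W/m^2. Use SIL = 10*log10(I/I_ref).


I / I_ref = 5.26e-03 / 1e-12 = 5.26e+09
SIL = 10 * log10(5.26e+09) = 97.21 dB


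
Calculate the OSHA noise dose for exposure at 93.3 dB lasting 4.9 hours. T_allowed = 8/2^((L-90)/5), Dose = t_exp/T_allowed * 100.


T_allowed = 8 / 2^((93.3 - 90)/5) = 5.06303 hr
Dose = 4.9 / 5.06303 * 100 = 96.78 %


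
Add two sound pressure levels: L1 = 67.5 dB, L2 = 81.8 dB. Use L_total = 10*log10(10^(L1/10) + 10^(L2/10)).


10^(67.5/10) = 5.62341e+06
10^(81.8/10) = 1.51356e+08
Sum = 5.62341e+06 + 1.51356e+08 = 1.56979e+08
L_total = 10*log10(1.56979e+08) = 81.958 dB
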